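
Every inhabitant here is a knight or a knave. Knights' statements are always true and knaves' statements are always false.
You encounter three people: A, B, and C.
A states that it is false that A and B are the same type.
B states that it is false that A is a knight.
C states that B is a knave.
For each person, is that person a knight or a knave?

Knights: A and C. Knaves: B.

A is a knight; "it is false that A and B are the same type" is True, as required.
B (knave): "it is false that A is a knight" — False. ✓
C (knight): "B is a knave" — True. ✓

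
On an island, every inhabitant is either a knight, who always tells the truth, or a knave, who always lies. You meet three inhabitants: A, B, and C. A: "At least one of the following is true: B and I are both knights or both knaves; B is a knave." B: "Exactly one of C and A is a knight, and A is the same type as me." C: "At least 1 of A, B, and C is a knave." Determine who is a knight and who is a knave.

A is a knight, so "at least one of the following is true: B and I are both knights or both knaves; B is a knave" must be True — and it is.
B is a knave, so "exactly one of C and A is a knight, and A is the same type as me" must be false — and it is.
C (knight): "at least 1 of A, B, and C is a knave" — True. ✓

A is a knight, B is a knave, and C is a knight.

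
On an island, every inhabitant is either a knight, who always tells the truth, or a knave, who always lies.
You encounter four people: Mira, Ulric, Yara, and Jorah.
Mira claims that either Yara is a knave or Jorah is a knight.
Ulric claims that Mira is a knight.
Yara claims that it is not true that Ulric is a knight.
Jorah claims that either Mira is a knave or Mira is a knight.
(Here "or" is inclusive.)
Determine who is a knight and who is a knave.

Mira is a knight, Ulric is a knight, Yara is a knave, and Jorah is a knight.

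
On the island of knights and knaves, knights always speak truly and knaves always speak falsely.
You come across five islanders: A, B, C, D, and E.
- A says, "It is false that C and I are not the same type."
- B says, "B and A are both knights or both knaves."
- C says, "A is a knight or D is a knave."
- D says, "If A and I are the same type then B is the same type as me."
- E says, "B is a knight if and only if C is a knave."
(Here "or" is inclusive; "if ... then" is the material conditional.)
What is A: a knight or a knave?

A is a knight.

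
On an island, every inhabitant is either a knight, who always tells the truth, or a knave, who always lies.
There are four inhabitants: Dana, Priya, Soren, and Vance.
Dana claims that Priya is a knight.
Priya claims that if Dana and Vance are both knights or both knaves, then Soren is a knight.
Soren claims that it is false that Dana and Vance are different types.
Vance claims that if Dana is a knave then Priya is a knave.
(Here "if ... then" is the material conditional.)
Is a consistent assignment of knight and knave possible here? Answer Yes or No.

Yes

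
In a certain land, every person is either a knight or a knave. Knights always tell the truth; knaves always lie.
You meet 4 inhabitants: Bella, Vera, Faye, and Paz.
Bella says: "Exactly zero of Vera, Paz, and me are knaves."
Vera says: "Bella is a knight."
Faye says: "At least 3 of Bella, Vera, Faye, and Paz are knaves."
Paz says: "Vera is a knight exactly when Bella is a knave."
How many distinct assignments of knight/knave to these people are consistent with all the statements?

1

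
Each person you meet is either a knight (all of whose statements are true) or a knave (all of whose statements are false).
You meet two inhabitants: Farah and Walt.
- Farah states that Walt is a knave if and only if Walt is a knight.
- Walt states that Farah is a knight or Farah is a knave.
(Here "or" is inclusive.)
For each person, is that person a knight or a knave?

Knights: Walt. Knaves: Farah.

Farah (knave): "Walt is a knave if and only if Walt is a knight" — false. ✓
Walt is a knight; "Farah is a knight or Farah is a knave" is True, as required.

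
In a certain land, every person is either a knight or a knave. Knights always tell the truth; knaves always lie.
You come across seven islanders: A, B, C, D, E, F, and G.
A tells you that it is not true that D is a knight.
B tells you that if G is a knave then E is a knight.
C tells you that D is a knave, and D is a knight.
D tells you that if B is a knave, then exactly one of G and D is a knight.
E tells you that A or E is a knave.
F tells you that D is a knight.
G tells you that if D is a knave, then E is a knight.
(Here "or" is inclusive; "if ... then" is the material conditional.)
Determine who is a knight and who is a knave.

A is a knave, so "it is not true that D is a knight" must be False — and it is.
B (knight): "if G is a knave then E is a knight" — true. ✓
Since C is a knave, "D is a knave, and D is a knight" needs to be False, which holds.
D is a knight, so "if B is a knave, then exactly one of G and D is a knight" must be true — and it is.
E is a knight; "A or E is a knave" is true, as required.
Since F is a knight, "D is a knight" needs to be true, which holds.
As a knight, G's statement "if D is a knave, then E is a knight" should be true; it is.

A is a knave, B is a knight, C is a knave, D is a knight, E is a knight, F is a knight, and G is a knight.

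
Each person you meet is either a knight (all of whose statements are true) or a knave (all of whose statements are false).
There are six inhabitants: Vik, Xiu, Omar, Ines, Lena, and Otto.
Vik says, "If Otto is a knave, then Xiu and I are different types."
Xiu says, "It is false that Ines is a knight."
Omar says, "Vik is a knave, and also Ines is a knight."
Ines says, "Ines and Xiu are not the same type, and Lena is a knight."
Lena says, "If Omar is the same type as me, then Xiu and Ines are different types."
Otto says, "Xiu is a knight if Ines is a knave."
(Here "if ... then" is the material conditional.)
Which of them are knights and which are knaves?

Vik is a knight, Xiu is a knave, Omar is a knave, Ines is a knight, Lena is a knight, and Otto is a knight.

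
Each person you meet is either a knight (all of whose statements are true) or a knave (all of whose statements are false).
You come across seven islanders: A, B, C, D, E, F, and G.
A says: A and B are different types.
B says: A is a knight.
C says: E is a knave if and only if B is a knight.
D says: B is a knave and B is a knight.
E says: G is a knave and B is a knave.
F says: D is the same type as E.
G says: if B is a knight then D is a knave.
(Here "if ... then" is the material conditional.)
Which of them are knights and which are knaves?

As a knave, A's statement "A and B are different types" should be False; it is.
B is a knave; "A is a knight" is False, as required.
C is a knave, so "E is a knave if and only if B is a knight" must be False — and it is.
D is a knave, and the claim "B is a knave and B is a knight" is indeed False.
E is a knave, and the claim "G is a knave and B is a knave" is indeed False.
F is a knight, and the claim "D is the same type as E" is indeed True.
G is a knight, and the claim "if B is a knight then D is a knave" is indeed True.

A is a knave, B is a knave, C is a knave, D is a knave, E is a knave, F is a knight, and G is a knight.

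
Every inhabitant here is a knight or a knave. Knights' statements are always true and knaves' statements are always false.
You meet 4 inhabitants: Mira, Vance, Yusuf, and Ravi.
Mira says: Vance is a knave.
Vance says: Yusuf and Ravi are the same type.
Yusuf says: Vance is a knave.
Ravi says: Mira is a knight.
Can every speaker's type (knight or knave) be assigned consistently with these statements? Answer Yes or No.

Yes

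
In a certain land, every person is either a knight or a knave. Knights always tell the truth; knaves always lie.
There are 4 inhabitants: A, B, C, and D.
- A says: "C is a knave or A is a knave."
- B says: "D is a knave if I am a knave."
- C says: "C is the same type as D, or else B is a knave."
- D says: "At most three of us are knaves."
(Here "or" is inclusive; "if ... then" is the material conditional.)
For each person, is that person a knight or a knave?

Knights: A, B, and D. Knaves: C.

A (knight): "C is a knave or A is a knave" — true. ✓
As a knight, B's statement "D is a knave if I am a knave" should be true; it is.
C is a knave, so "C is the same type as D, or else B is a knave" must be False — and it is.
Since D is a knight, "at most three of us are knaves" needs to be true, which holds.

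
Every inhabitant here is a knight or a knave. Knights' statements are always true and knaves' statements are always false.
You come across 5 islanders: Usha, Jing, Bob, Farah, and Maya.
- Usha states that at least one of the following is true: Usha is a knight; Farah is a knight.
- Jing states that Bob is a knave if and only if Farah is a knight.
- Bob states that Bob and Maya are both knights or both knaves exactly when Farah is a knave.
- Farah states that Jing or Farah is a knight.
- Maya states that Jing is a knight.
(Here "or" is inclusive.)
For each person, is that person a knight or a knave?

Suppose Usha is a knave. Then Usha's statement "at least one of the following is true: Usha is a knight; Farah is a knight" would have to be false. Checking the 16 ways to assign the others, none is consistent with every speaker.
(For instance, with Jing=knave, Bob=knight, Farah=knight, Maya=knave, Usha's claim "at least one of the following is true: Usha is a knight; Farah is a knight" comes out true where it would need to be false.)
So Usha must be a knight, making "at least one of the following is true: Usha is a knight; Farah is a knight" true. Taking Usha=knight, Jing=knave, Bob=knight, Farah=knight, Maya=knave, each remaining statement checks out:
  Jing (knave): "Bob is a knave if and only if Farah is a knight" — false. ✓
  Bob (knight): "Bob and Maya are both knights or both knaves exactly when Farah is a knave" — true. ✓
  Farah (knight): "Jing or Farah is a knight" — true. ✓
  Maya (knave): "Jing is a knight" — false. ✓
This is the unique consistent assignment.

Usha is a knight, Jing is a knave, Bob is a knight, Farah is a knight, and Maya is a knave.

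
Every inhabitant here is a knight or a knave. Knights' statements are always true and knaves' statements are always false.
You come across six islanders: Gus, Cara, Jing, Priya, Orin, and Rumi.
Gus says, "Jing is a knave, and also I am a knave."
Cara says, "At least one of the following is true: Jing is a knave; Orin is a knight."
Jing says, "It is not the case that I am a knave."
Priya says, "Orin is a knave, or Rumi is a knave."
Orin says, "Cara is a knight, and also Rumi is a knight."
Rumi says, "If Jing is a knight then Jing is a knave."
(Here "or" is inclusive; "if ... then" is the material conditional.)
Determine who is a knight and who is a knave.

As a knave, Gus's statement "Jing is a knave, and also I am a knave" should be False; it is.
Cara is a knave; "at least one of the following is true: Jing is a knave; Orin is a knight" is False, as required.
As a knight, Jing's statement "it is not the case that I am a knave" should be true; it is.
Priya (knight): "Orin is a knave, or Rumi is a knave" — true. ✓
Since Orin is a knave, "Cara is a knight, and also Rumi is a knight" needs to be False, which holds.
Rumi is a knave; "if Jing is a knight then Jing is a knave" is False, as required.

Knights: Jing and Priya. Knaves: Gus, Cara, Orin, and Rumi.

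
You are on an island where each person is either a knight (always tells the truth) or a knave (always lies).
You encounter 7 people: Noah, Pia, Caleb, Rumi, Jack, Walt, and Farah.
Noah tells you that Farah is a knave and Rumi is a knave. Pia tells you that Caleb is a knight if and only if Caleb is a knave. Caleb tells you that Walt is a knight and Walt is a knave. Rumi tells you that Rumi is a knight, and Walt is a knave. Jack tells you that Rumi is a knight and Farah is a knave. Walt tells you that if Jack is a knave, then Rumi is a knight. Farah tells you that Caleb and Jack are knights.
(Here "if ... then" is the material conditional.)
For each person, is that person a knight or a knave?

Knights: Noah. Knaves: Pia, Caleb, Rumi, Jack, Walt, and Farah.

Since Noah is a knight, "Farah is a knave and Rumi is a knave" needs to be True, which holds.
Pia is a knave, so "Caleb is a knight if and only if Caleb is a knave" must be False — and it is.
Caleb is a knave; "Walt is a knight and Walt is a knave" is False, as required.
Since Rumi is a knave, "Rumi is a knight, and Walt is a knave" needs to be False, which holds.
Jack is a knave, so "Rumi is a knight and Farah is a knave" must be False — and it is.
Walt is a knave; "if Jack is a knave, then Rumi is a knight" is False, as required.
Farah (knave): "Caleb and Jack are knights" — False. ✓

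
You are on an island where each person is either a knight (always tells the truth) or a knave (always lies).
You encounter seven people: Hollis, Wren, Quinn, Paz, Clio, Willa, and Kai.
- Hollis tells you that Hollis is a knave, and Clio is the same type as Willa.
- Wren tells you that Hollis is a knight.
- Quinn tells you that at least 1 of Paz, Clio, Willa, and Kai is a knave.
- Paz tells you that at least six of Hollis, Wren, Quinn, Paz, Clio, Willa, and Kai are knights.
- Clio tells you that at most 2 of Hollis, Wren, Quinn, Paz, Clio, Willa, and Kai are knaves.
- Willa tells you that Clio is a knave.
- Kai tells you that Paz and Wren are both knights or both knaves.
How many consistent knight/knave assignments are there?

1

Consistent assignments:
  Hollis=knave, Wren=knave, Quinn=knight, Paz=knave, Clio=knave, Willa=knight, Kai=knight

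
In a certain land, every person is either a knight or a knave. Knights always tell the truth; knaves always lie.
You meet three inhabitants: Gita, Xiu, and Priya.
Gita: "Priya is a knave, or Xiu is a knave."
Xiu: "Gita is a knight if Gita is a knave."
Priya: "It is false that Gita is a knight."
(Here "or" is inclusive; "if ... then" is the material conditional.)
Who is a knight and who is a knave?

Gita is a knight, Xiu is a knight, and Priya is a knave.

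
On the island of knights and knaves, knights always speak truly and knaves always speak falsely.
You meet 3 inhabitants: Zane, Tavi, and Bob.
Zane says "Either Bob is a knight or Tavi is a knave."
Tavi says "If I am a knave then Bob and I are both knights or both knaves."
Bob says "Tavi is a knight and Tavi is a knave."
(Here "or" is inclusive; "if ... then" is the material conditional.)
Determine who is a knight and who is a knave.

Zane is a knave, Tavi is a knight, and Bob is a knave.

Suppose Zane is a knight. Then Zane's statement "either Bob is a knight or Tavi is a knave" would have to be true. Checking the 4 ways to assign the others, none is consistent with every speaker.
(For instance, with Tavi=knight, Bob=knave, Zane's claim "either Bob is a knight or Tavi is a knave" comes out false where it would need to be true.)
So Zane must be a knave, making "either Bob is a knight or Tavi is a knave" false. Taking Zane=knave, Tavi=knight, Bob=knave, each remaining statement checks out:
  Tavi (knight): "if I am a knave then Bob and I are both knights or both knaves" — true. ✓
  Bob (knave): "Tavi is a knight and Tavi is a knave" — false. ✓
This is the unique consistent assignment.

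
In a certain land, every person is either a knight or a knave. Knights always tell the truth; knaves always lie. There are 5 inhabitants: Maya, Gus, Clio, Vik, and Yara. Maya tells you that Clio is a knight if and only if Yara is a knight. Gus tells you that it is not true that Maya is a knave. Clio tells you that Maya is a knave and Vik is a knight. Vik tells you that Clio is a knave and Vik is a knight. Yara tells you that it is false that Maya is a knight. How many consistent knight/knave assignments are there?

3

Consistent assignments:
  Maya=knight, Gus=knight, Clio=knave, Vik=knight, Yara=knave
  Maya=knight, Gus=knight, Clio=knave, Vik=knave, Yara=knave
  Maya=knave, Gus=knave, Clio=knave, Vik=knave, Yara=knight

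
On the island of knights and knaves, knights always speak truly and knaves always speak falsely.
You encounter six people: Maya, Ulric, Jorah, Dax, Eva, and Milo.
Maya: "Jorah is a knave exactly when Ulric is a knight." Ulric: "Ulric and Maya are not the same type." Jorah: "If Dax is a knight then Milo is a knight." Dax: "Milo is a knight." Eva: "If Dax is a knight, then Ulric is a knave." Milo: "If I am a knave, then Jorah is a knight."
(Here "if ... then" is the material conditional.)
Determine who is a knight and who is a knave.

Knights: Ulric, Jorah, Dax, and Milo. Knaves: Maya and Eva.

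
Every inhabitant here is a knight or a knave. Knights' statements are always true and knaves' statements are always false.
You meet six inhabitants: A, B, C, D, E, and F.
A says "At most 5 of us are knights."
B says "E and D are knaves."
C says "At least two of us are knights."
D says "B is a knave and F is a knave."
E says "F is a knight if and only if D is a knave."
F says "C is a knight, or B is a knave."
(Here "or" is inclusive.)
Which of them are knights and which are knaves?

A is a knight, B is a knave, C is a knight, D is a knave, E is a knight, and F is a knight.

As a knight, A's statement "at most 5 of us are knights" should be true; it is.
B (knave): "E and D are knaves" — False. ✓
C is a knight; "at least two of us are knights" is true, as required.
D is a knave; "B is a knave and F is a knave" is False, as required.
E (knight): "F is a knight if and only if D is a knave" — true. ✓
F (knight): "C is a knight, or B is a knave" — true. ✓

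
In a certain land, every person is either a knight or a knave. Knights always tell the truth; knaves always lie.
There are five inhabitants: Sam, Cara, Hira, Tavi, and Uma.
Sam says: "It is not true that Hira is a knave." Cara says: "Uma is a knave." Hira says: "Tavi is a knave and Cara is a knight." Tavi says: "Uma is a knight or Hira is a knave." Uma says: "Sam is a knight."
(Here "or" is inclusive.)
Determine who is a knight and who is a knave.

Knights: Cara and Tavi. Knaves: Sam, Hira, and Uma.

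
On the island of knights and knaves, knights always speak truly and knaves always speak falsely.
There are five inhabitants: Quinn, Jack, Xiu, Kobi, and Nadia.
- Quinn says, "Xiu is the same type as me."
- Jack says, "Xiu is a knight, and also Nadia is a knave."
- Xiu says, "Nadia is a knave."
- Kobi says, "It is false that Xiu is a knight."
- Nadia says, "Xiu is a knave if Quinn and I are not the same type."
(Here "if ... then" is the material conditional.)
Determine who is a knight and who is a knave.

Quinn is a knight, Jack is a knight, Xiu is a knight, Kobi is a knave, and Nadia is a knave.

Suppose Quinn is a knave. Then Quinn's statement "Xiu is the same type as me" would have to be false. Checking the 16 ways to assign the others, none is consistent with every speaker.
(For instance, with Jack=knight, Xiu=knight, Kobi=knave, Nadia=knave, Nadia's claim "Xiu is a knave if Quinn and I are not the same type" comes out true where it would need to be false.)
So Quinn must be a knight, making "Xiu is the same type as me" true. Taking Quinn=knight, Jack=knight, Xiu=knight, Kobi=knave, Nadia=knave, each remaining statement checks out:
  Jack (knight): "Xiu is a knight, and also Nadia is a knave" — true. ✓
  Xiu (knight): "Nadia is a knave" — true. ✓
  Kobi (knave): "it is false that Xiu is a knight" — false. ✓
  Nadia (knave): "Xiu is a knave if Quinn and I are not the same type" — false. ✓
This is the unique consistent assignment.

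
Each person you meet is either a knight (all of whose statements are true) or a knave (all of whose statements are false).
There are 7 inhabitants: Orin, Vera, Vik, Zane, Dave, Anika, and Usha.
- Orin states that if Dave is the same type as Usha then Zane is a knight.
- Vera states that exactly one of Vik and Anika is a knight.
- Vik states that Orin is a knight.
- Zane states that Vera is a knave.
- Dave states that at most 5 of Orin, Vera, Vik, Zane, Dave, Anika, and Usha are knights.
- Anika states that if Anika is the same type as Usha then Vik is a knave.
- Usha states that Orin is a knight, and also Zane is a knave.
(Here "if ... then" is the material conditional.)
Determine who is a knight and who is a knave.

Orin is a knight, Vera is a knave, Vik is a knight, Zane is a knight, Dave is a knight, Anika is a knight, and Usha is a knave.

As a knight, Orin's statement "if Dave is the same type as Usha then Zane is a knight" should be True; it is.
Vera is a knave; "exactly one of Vik and Anika is a knight" is false, as required.
As a knight, Vik's statement "Orin is a knight" should be True; it is.
Zane is a knight, and the claim "Vera is a knave" is indeed True.
Dave is a knight, so "at most 5 of Orin, Vera, Vik, Zane, Dave, Anika, and Usha are knights" must be True — and it is.
Anika is a knight, so "if Anika is the same type as Usha then Vik is a knave" must be True — and it is.
As a knave, Usha's statement "Orin is a knight, and also Zane is a knave" should be false; it is.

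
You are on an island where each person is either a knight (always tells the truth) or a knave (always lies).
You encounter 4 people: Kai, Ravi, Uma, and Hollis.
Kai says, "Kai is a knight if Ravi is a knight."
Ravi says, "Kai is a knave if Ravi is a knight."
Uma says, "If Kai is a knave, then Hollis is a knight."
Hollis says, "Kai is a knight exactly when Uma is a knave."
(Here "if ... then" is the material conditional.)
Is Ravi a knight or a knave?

Ravi is a knight.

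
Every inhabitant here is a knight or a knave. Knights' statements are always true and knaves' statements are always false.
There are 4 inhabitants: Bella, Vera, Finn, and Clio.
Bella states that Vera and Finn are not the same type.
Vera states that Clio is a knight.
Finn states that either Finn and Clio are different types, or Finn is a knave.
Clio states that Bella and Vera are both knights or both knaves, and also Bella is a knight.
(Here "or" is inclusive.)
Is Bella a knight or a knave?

Bella is a knight.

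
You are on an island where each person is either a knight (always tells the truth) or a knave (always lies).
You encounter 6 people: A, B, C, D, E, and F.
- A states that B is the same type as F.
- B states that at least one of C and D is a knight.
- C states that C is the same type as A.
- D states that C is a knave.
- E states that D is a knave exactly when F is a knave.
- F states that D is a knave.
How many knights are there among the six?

The unique consistent assignment is A=knight, B=knight, C=knight, D=knave, E=knave, F=knight.
That has 4 knights.

4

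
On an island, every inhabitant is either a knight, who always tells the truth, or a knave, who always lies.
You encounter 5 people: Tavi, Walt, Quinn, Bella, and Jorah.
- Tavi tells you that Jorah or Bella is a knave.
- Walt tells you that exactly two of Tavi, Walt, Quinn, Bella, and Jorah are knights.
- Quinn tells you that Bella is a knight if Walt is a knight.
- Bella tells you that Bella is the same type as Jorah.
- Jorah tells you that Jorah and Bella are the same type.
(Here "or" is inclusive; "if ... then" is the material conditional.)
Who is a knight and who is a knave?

Tavi (knave): "Jorah or Bella is a knave" — false. ✓
Since Walt is a knave, "exactly two of Tavi, Walt, Quinn, Bella, and Jorah are knights" needs to be false, which holds.
Quinn (knight): "Bella is a knight if Walt is a knight" — True. ✓
Since Bella is a knight, "Bella is the same type as Jorah" needs to be True, which holds.
Jorah is a knight, and the claim "Jorah and Bella are the same type" is indeed True.

Tavi is a knave, Walt is a knave, Quinn is a knight, Bella is a knight, and Jorah is a knight.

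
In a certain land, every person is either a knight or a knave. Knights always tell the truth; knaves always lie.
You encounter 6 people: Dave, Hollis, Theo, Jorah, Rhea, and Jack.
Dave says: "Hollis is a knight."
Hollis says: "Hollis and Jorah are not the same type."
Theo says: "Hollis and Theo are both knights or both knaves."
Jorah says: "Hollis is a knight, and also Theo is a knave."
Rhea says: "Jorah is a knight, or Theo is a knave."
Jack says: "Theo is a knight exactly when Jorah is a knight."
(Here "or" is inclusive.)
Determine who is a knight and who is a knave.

Dave is a knight; "Hollis is a knight" is True, as required.
Hollis (knight): "Hollis and Jorah are not the same type" — True. ✓
Theo is a knight; "Hollis and Theo are both knights or both knaves" is True, as required.
Jorah (knave): "Hollis is a knight, and also Theo is a knave" — False. ✓
Rhea is a knave, so "Jorah is a knight, or Theo is a knave" must be False — and it is.
Jack is a knave; "Theo is a knight exactly when Jorah is a knight" is False, as required.

Dave is a knight, Hollis is a knight, Theo is a knight, Jorah is a knave, Rhea is a knave, and Jack is a knave.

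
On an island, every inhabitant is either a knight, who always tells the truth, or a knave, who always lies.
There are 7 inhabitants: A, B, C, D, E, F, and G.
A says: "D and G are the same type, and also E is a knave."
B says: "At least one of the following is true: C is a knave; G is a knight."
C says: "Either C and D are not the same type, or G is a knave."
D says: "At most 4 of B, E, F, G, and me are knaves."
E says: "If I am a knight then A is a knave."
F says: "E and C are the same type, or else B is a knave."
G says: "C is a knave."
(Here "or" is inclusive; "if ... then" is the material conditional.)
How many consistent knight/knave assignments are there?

1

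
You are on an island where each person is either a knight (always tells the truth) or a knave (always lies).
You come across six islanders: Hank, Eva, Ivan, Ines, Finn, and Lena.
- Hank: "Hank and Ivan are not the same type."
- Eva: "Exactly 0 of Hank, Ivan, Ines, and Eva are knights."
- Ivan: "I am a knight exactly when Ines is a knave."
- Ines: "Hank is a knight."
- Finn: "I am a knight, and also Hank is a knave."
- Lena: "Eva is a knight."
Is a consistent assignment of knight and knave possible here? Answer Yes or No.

No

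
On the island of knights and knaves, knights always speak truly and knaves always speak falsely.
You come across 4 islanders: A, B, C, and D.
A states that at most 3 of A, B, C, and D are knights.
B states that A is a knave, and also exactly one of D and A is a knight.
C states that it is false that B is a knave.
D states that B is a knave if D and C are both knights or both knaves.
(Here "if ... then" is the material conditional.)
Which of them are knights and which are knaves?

A is a knight, B is a knave, C is a knave, and D is a knight.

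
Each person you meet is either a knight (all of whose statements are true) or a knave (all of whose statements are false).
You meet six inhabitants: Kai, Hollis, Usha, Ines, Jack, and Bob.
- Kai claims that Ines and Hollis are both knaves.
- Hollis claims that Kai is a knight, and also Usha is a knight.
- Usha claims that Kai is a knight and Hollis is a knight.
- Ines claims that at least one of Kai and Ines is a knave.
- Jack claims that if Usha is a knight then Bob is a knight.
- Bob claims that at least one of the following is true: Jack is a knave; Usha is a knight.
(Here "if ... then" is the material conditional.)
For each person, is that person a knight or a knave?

Kai is a knave, Hollis is a knave, Usha is a knave, Ines is a knight, Jack is a knight, and Bob is a knave.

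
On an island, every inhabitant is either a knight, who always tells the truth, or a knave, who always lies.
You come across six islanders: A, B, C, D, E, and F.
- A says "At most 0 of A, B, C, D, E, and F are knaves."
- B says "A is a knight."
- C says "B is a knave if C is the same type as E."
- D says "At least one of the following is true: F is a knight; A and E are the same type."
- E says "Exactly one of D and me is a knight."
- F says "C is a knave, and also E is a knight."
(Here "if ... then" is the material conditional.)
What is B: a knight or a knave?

B is a knave.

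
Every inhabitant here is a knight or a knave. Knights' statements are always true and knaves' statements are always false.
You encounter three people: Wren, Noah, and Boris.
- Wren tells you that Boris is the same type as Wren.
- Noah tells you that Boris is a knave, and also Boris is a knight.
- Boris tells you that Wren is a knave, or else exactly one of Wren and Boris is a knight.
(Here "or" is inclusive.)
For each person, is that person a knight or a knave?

Knights: Boris. Knaves: Wren and Noah.

Suppose Wren is a knight. Then Wren's statement "Boris is the same type as Wren" would have to be true. Checking the 4 ways to assign the others, none is consistent with every speaker.
(For instance, with Noah=knave, Boris=knight, Boris's claim "Wren is a knave, or else exactly one of Wren and Boris is a knight" comes out false where it would need to be true.)
So Wren must be a knave, making "Boris is the same type as Wren" false. Taking Wren=knave, Noah=knave, Boris=knight, each remaining statement checks out:
  Noah (knave): "Boris is a knave, and also Boris is a knight" — false. ✓
  Boris (knight): "Wren is a knave, or else exactly one of Wren and Boris is a knight" — true. ✓
This is the unique consistent assignment.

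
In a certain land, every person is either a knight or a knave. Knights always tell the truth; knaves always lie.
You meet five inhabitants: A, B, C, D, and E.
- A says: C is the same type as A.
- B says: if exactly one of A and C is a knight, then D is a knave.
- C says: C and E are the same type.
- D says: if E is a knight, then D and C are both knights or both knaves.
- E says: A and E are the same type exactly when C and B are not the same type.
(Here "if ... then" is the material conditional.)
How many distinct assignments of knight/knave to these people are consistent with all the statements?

1

Consistent assignments:
  A=knave, B=knight, C=knight, D=knave, E=knight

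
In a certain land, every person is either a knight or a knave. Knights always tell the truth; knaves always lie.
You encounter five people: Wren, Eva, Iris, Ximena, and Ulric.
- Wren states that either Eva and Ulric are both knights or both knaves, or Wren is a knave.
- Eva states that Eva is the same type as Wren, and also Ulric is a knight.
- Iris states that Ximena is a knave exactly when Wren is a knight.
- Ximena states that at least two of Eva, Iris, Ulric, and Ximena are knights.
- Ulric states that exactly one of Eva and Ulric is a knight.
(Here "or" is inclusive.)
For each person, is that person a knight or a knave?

Knights: Wren and Iris. Knaves: Eva, Ximena, and Ulric.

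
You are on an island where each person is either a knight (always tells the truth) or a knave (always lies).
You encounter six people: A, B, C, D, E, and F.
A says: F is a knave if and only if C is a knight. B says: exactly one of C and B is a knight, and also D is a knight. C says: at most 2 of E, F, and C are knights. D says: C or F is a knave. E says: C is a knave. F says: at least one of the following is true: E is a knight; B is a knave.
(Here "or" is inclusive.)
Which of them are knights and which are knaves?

Knights: C and F. Knaves: A, B, D, and E.

As a knave, A's statement "F is a knave if and only if C is a knight" should be false; it is.
B is a knave, so "exactly one of C and B is a knight, and also D is a knight" must be false — and it is.
C is a knight, and the claim "at most 2 of E, F, and C are knights" is indeed true.
As a knave, D's statement "C or F is a knave" should be false; it is.
E is a knave, and the claim "C is a knave" is indeed false.
F is a knight, so "at least one of the following is true: E is a knight; B is a knave" must be true — and it is.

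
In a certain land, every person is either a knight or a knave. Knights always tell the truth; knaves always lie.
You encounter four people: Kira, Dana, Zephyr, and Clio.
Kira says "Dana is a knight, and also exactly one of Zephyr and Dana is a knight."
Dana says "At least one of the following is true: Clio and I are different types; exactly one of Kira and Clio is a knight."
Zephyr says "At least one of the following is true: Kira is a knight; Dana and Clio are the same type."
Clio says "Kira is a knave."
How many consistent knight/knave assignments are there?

1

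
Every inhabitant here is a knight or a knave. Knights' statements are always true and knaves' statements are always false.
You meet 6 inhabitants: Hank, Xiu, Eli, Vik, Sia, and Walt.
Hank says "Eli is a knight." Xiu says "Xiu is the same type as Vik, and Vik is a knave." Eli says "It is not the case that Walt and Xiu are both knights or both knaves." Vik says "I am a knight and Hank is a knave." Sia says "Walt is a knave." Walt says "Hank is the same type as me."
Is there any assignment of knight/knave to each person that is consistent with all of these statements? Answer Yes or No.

Checking all 64 assignments, each has at least one speaker whose statement's truth value contradicts their type.

No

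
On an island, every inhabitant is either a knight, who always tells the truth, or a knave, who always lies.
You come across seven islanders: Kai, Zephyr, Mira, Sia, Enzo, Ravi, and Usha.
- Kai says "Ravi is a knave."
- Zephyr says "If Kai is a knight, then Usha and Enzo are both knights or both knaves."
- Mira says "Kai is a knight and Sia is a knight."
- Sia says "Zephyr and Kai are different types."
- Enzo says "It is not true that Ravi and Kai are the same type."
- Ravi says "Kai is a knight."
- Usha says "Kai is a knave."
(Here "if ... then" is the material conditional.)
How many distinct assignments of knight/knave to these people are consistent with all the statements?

0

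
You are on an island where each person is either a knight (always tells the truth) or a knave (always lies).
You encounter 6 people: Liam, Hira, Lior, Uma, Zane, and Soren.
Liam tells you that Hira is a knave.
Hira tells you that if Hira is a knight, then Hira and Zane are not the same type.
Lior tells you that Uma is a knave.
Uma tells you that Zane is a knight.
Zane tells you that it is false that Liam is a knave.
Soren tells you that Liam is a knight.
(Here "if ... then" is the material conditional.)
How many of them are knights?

2

The unique consistent assignment is Liam=knave, Hira=knight, Lior=knight, Uma=knave, Zane=knave, Soren=knave.
That has 2 knights.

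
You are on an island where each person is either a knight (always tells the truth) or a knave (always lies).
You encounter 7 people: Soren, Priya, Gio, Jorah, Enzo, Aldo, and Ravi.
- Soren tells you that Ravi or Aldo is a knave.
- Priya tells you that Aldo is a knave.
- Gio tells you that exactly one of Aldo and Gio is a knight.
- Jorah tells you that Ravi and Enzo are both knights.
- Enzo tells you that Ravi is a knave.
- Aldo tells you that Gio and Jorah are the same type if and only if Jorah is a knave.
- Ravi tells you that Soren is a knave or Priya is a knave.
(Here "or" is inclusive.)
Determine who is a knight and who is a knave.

Soren is a knight, Priya is a knight, Gio is a knight, Jorah is a knave, Enzo is a knight, Aldo is a knave, and Ravi is a knave.

Soren is a knight, so "Ravi or Aldo is a knave" must be true — and it is.
Since Priya is a knight, "Aldo is a knave" needs to be true, which holds.
Gio is a knight, and the claim "exactly one of Aldo and Gio is a knight" is indeed true.
Jorah is a knave, so "Ravi and Enzo are both knights" must be False — and it is.
Enzo is a knight; "Ravi is a knave" is true, as required.
Aldo is a knave; "Gio and Jorah are the same type if and only if Jorah is a knave" is False, as required.
Ravi (knave): "Soren is a knave or Priya is a knave" — False. ✓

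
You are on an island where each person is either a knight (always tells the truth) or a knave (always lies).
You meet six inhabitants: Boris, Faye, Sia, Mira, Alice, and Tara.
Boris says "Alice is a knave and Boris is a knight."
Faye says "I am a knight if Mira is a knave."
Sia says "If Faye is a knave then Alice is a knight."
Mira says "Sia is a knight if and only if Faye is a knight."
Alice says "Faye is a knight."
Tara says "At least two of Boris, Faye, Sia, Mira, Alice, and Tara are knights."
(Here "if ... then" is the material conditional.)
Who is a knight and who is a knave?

Boris is a knave, so "Alice is a knave and Boris is a knight" must be false — and it is.
As a knight, Faye's statement "I am a knight if Mira is a knave" should be true; it is.
As a knight, Sia's statement "if Faye is a knave then Alice is a knight" should be true; it is.
Since Mira is a knight, "Sia is a knight if and only if Faye is a knight" needs to be true, which holds.
Alice (knight): "Faye is a knight" — true. ✓
As a knight, Tara's statement "at least two of Boris, Faye, Sia, Mira, Alice, and Tara are knights" should be true; it is.

Boris is a knave, Faye is a knight, Sia is a knight, Mira is a knight, Alice is a knight, and Tara is a knight.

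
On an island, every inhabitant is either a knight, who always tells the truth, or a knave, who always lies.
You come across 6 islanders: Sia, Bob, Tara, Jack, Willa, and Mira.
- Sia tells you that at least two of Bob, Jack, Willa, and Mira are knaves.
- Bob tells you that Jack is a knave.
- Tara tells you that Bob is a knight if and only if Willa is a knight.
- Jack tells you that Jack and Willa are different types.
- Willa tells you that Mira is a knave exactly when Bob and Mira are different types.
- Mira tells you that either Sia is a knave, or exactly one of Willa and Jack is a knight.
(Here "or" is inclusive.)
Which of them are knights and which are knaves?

Knights: Sia, Tara, Jack, and Mira. Knaves: Bob and Willa.

Sia is a knight, so "at least two of Bob, Jack, Willa, and Mira are knaves" must be True — and it is.
Bob is a knave, so "Jack is a knave" must be False — and it is.
Tara (knight): "Bob is a knight if and only if Willa is a knight" — True. ✓
As a knight, Jack's statement "Jack and Willa are different types" should be True; it is.
Willa is a knave, so "Mira is a knave exactly when Bob and Mira are different types" must be False — and it is.
Since Mira is a knight, "either Sia is a knave, or exactly one of Willa and Jack is a knight" needs to be True, which holds.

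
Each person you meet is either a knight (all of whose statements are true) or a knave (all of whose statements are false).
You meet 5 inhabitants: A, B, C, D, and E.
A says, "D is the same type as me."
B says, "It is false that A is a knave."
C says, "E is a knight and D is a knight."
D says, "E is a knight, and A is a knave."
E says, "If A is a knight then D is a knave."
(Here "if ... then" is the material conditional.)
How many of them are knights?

3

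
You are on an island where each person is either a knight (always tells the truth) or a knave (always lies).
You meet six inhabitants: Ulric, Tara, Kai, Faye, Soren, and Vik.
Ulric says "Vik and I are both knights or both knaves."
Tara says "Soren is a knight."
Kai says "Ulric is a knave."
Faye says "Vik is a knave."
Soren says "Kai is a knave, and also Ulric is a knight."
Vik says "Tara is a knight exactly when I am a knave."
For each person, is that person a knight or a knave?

Ulric is a knave, so "Vik and I are both knights or both knaves" must be False — and it is.
Since Tara is a knave, "Soren is a knight" needs to be False, which holds.
As a knight, Kai's statement "Ulric is a knave" should be true; it is.
Since Faye is a knave, "Vik is a knave" needs to be False, which holds.
As a knave, Soren's statement "Kai is a knave, and also Ulric is a knight" should be False; it is.
As a knight, Vik's statement "Tara is a knight exactly when I am a knave" should be true; it is.

Ulric is a knave, Tara is a knave, Kai is a knight, Faye is a knave, Soren is a knave, and Vik is a knight.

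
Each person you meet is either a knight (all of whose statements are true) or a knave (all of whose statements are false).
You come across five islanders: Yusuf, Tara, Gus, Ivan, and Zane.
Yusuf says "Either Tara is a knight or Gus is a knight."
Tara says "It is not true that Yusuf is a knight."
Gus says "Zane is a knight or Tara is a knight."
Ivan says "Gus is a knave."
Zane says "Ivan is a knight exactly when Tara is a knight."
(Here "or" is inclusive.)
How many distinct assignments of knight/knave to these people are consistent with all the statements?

1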